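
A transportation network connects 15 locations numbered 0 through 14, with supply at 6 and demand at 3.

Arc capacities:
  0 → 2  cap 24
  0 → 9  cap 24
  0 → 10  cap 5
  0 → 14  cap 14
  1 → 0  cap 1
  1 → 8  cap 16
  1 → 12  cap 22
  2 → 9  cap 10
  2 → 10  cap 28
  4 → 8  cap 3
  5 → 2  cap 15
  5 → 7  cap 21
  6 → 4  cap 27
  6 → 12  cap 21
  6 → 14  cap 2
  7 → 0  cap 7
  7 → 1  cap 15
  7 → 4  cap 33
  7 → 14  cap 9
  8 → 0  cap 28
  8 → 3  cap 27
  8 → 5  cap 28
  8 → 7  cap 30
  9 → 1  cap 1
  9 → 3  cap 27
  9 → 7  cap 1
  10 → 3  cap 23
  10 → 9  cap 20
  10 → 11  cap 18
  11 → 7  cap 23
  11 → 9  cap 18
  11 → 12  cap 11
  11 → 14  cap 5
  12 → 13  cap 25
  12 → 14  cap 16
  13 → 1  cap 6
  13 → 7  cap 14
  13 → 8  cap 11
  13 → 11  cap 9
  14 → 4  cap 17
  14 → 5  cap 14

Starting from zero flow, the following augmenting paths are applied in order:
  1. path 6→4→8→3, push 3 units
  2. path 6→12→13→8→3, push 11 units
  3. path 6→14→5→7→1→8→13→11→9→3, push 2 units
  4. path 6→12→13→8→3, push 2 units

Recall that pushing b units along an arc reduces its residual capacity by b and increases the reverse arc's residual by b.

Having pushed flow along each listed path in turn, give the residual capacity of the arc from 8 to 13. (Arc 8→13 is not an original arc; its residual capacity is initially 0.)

Residual capacity of (8,13): 11

after path 1 (6→4→8→3, push 3): res(8,13)=0
after path 2 (6→12→13→8→3, push 11): res(8,13)=11
after path 3 (6→14→5→7→1→8→13→11→9→3, push 2): res(8,13)=9
after path 4 (6→12→13→8→3, push 2): res(8,13)=11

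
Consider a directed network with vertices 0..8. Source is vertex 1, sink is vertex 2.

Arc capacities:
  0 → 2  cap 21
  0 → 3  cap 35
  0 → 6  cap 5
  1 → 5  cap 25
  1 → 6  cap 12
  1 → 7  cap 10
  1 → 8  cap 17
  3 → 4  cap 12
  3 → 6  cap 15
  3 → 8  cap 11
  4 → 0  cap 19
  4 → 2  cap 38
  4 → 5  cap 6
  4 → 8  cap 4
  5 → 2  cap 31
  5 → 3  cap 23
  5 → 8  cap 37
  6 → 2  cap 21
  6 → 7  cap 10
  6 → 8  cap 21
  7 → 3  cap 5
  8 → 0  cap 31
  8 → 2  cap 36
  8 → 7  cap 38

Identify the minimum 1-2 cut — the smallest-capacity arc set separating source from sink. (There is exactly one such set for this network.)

Min-cut arcs: {(1,5), (1,6), (1,8), (7,3)} (total capacity 59)

augment #1: 1→5→2 push 25
augment #2: 1→6→2 push 12
augment #3: 1→8→2 push 17
augment #4: 1→7→3→4→2 push 5
max flow = 59; residual-reachable set from 1 gives S-side
cut edges (S→T): {(1,5), (1,6), (1,8), (7,3)} total cap 59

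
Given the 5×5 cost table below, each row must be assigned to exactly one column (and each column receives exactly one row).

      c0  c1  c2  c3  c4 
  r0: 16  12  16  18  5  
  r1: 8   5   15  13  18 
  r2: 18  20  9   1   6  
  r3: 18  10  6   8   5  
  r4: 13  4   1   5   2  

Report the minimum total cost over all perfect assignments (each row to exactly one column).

Minimum assignment cost: 24

optimal assignment: row0→col4 (cost 5), row1→col0 (cost 8), row2→col3 (cost 1), row3→col2 (cost 6), row4→col1 (cost 4)
total = 5 + 8 + 1 + 6 + 4 = 24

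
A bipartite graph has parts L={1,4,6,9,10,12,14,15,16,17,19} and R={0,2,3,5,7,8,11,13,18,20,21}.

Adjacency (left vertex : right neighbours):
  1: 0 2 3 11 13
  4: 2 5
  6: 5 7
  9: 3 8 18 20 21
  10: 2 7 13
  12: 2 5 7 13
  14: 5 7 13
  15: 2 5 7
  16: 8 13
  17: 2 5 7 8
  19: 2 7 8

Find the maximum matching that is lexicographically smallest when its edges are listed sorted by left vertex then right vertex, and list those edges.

|M| = 7 (so the lex-smallest maximum matching has 7 edges)
process left vertices in ascending order; for each, take the smallest-labelled available neighbour that still permits 7 edges overall, or leave it unmatched if none does
lex-smallest matching: {1-0, 4-2, 6-5, 9-3, 10-7, 12-13, 16-8}

Lex-smallest maximum matching: {(1,0), (4,2), (6,5), (9,3), (10,7), (12,13), (16,8)}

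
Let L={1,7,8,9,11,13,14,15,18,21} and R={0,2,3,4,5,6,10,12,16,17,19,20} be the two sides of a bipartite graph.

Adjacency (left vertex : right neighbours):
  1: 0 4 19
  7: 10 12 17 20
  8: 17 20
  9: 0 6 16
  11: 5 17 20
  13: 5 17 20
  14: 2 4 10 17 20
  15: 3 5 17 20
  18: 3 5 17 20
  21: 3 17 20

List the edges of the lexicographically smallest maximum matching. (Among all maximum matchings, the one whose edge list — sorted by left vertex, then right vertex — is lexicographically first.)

|M| = 8 (so the lex-smallest maximum matching has 8 edges)
process left vertices in ascending order; for each, take the smallest-labelled available neighbour that still permits 8 edges overall, or leave it unmatched if none does
lex-smallest matching: {1-0, 7-10, 8-17, 9-6, 11-5, 13-20, 14-2, 15-3}

Lex-smallest maximum matching: {(1,0), (7,10), (8,17), (9,6), (11,5), (13,20), (14,2), (15,3)}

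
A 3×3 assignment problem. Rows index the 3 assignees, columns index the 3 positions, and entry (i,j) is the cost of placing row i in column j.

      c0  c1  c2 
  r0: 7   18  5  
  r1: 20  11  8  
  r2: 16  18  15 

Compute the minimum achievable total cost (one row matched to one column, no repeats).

optimal assignment: row0→col2 (cost 5), row1→col1 (cost 11), row2→col0 (cost 16)
total = 5 + 11 + 16 = 32

Minimum assignment cost: 32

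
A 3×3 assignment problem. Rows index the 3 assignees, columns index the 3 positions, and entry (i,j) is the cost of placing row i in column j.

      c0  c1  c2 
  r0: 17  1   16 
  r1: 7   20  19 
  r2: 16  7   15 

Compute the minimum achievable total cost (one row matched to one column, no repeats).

Minimum assignment cost: 23

optimal assignment: row0→col1 (cost 1), row1→col0 (cost 7), row2→col2 (cost 15)
total = 1 + 7 + 15 = 23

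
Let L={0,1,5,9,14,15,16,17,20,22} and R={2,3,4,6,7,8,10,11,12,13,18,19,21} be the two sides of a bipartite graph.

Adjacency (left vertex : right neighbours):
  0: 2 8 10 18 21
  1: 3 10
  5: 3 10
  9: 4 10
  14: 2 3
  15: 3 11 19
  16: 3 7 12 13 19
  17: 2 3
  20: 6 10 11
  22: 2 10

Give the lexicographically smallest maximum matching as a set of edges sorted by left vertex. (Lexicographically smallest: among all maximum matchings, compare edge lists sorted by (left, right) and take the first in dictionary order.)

Lex-smallest maximum matching: {(0,8), (1,3), (5,10), (9,4), (14,2), (15,11), (16,7), (20,6)}

|M| = 8 (so the lex-smallest maximum matching has 8 edges)
process left vertices in ascending order; for each, take the smallest-labelled available neighbour that still permits 8 edges overall, or leave it unmatched if none does
lex-smallest matching: {0-8, 1-3, 5-10, 9-4, 14-2, 15-11, 16-7, 20-6}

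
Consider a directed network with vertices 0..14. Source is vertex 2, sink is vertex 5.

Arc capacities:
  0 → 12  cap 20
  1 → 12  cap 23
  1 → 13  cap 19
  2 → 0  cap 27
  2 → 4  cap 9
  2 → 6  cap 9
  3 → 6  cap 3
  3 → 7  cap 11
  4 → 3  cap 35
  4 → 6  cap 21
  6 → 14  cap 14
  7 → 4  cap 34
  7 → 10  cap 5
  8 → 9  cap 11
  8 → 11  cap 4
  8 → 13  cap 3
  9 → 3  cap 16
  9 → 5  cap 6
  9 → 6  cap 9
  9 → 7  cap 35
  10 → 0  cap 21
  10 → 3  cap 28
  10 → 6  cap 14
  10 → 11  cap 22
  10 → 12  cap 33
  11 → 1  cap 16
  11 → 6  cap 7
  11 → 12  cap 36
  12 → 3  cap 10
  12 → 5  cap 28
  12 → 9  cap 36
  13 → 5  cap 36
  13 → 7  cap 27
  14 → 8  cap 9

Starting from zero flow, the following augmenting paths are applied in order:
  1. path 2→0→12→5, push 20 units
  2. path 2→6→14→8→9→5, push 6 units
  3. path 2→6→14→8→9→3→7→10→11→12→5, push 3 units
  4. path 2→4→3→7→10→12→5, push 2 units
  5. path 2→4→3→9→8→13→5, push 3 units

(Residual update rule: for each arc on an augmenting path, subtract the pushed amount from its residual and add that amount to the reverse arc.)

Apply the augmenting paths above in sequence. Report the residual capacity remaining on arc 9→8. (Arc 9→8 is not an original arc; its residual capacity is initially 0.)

Residual capacity of (9,8): 6

after path 1 (2→0→12→5, push 20): res(9,8)=0
after path 2 (2→6→14→8→9→5, push 6): res(9,8)=6
after path 3 (2→6→14→8→9→3→7→10→11→12→5, push 3): res(9,8)=9
after path 4 (2→4→3→7→10→12→5, push 2): res(9,8)=9
after path 5 (2→4→3→9→8→13→5, push 3): res(9,8)=6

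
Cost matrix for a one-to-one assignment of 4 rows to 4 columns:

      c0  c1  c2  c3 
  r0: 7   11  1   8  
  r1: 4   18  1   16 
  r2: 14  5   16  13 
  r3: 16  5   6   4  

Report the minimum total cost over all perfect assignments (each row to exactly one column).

optimal assignment: row0→col2 (cost 1), row1→col0 (cost 4), row2→col1 (cost 5), row3→col3 (cost 4)
total = 1 + 4 + 5 + 4 = 14

Minimum assignment cost: 14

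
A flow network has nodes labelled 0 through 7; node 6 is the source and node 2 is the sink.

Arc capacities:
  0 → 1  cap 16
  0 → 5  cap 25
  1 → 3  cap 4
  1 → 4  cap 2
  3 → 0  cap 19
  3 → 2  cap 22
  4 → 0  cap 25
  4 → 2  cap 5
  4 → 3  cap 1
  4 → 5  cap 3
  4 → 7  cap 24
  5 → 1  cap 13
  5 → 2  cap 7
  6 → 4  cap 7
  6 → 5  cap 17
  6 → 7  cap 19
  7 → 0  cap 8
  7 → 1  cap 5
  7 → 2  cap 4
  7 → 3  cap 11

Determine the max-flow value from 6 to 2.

Maximum flow value: 32

augment #1: 6→4→2 bottleneck 5, total now 5
augment #2: 6→5→2 bottleneck 7, total now 12
augment #3: 6→7→2 bottleneck 4, total now 16
augment #4: 6→4→3→2 bottleneck 1, total now 17
augment #5: 6→7→3→2 bottleneck 11, total now 28
augment #6: 6→5→1→3→2 bottleneck 4, total now 32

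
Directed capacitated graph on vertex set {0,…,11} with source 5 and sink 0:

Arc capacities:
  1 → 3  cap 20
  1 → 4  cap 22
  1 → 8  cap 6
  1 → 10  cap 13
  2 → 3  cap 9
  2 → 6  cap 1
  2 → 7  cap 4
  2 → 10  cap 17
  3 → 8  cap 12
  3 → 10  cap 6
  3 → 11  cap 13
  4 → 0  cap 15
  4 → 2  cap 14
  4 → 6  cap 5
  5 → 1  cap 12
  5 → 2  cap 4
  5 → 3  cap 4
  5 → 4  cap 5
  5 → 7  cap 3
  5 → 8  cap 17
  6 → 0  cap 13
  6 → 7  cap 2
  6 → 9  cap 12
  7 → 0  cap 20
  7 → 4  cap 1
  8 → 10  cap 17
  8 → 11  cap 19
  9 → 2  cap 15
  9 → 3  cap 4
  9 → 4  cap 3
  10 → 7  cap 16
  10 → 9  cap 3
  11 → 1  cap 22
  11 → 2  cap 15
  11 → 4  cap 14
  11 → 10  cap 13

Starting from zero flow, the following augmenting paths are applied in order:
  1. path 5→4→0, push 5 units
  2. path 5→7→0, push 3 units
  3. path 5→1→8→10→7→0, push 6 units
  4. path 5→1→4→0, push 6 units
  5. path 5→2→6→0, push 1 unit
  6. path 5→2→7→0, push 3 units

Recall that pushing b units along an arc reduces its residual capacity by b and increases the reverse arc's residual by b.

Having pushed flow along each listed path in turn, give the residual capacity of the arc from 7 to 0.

after path 1 (5→4→0, push 5): res(7,0)=20
after path 2 (5→7→0, push 3): res(7,0)=17
after path 3 (5→1→8→10→7→0, push 6): res(7,0)=11
after path 4 (5→1→4→0, push 6): res(7,0)=11
after path 5 (5→2→6→0, push 1): res(7,0)=11
after path 6 (5→2→7→0, push 3): res(7,0)=8

Residual capacity of (7,0): 8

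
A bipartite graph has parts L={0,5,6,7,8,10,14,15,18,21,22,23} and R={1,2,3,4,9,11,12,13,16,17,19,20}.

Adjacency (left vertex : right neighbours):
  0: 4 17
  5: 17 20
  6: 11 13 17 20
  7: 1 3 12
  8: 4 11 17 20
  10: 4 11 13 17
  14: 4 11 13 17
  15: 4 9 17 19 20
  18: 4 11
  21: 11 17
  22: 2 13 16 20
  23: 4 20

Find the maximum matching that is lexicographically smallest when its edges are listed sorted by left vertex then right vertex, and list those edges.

|M| = 8 (so the lex-smallest maximum matching has 8 edges)
process left vertices in ascending order; for each, take the smallest-labelled available neighbour that still permits 8 edges overall, or leave it unmatched if none does
lex-smallest matching: {0-4, 5-17, 6-11, 7-1, 8-20, 10-13, 15-9, 22-2}

Lex-smallest maximum matching: {(0,4), (5,17), (6,11), (7,1), (8,20), (10,13), (15,9), (22,2)}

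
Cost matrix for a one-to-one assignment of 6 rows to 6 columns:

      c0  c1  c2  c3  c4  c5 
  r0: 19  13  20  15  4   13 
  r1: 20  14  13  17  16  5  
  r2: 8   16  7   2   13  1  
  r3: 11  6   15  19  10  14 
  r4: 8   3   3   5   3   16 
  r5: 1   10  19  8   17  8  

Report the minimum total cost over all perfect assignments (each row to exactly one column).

optimal assignment: row0→col4 (cost 4), row1→col5 (cost 5), row2→col3 (cost 2), row3→col1 (cost 6), row4→col2 (cost 3), row5→col0 (cost 1)
total = 4 + 5 + 2 + 6 + 3 + 1 = 21

Minimum assignment cost: 21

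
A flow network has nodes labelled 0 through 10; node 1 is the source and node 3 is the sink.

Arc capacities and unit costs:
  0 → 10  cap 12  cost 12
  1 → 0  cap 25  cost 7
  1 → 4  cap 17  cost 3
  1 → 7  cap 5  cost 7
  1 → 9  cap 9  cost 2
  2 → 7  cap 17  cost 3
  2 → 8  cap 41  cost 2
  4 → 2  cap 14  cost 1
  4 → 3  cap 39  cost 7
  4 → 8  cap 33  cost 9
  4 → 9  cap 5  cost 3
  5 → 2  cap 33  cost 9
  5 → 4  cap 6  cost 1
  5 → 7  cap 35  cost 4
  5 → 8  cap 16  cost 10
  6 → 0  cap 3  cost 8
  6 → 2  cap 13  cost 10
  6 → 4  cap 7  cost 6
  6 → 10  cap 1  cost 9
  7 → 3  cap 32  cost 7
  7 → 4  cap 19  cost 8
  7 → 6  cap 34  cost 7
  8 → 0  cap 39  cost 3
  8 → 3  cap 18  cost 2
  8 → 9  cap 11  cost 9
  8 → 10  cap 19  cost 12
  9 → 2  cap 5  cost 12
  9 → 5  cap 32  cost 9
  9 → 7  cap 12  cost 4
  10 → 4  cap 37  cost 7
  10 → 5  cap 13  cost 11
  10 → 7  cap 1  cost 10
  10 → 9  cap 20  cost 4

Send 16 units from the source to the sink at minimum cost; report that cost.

shortest-cost path #1: 1→4→2→8→3 push 14 @ unit cost 8 (adds 112)
shortest-cost path #2: 1→4→3 push 2 @ unit cost 10 (adds 20)
total cost = 132

Minimum cost for 16 units: 132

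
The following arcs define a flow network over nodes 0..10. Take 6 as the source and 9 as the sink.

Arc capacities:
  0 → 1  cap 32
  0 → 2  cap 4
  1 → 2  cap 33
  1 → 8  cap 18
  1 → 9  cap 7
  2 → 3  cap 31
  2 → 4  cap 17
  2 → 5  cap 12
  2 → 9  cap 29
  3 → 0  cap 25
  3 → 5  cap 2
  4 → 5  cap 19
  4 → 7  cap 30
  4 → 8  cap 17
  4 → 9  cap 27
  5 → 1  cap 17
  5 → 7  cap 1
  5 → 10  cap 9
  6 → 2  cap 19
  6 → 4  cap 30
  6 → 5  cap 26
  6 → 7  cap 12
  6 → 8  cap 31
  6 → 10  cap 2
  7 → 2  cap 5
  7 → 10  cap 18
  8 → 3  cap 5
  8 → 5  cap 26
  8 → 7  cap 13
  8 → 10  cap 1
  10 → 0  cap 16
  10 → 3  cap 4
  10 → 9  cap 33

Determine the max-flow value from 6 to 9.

Maximum flow value: 93

augment #1: 6→2→9 bottleneck 19, total now 19
augment #2: 6→4→9 bottleneck 27, total now 46
augment #3: 6→10→9 bottleneck 2, total now 48
augment #4: 6→5→1→9 bottleneck 7, total now 55
augment #5: 6→5→10→9 bottleneck 9, total now 64
augment #6: 6→7→2→9 bottleneck 5, total now 69
augment #7: 6→7→10→9 bottleneck 7, total now 76
augment #8: 6→8→10→9 bottleneck 1, total now 77
augment #9: 6→4→7→10→9 bottleneck 3, total now 80
augment #10: 6→5→1→2→9 bottleneck 5, total now 85
augment #11: 6→5→7→10→9 bottleneck 1, total now 86
augment #12: 6→8→7→10→9 bottleneck 7, total now 93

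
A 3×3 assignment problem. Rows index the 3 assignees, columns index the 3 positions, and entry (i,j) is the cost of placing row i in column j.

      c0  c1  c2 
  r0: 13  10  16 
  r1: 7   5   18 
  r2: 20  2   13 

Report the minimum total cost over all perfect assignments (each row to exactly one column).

optimal assignment: row0→col2 (cost 16), row1→col0 (cost 7), row2→col1 (cost 2)
total = 16 + 7 + 2 = 25

Minimum assignment cost: 25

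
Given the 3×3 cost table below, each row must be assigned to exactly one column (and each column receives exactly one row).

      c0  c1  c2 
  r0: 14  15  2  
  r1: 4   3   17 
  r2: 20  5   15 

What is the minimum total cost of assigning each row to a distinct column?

Minimum assignment cost: 11

optimal assignment: row0→col2 (cost 2), row1→col0 (cost 4), row2→col1 (cost 5)
total = 2 + 4 + 5 = 11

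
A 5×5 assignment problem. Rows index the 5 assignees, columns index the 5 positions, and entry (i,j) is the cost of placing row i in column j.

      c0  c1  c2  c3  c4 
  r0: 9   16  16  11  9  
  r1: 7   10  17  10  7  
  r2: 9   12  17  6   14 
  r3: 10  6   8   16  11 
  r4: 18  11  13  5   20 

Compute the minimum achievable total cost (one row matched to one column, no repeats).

one of 7 optimal assignments: row0→col0 (cost 9), row1→col4 (cost 7), row2→col1 (cost 12), row3→col2 (cost 8), row4→col3 (cost 5)
total = 9 + 7 + 12 + 8 + 5 = 41

Minimum assignment cost: 41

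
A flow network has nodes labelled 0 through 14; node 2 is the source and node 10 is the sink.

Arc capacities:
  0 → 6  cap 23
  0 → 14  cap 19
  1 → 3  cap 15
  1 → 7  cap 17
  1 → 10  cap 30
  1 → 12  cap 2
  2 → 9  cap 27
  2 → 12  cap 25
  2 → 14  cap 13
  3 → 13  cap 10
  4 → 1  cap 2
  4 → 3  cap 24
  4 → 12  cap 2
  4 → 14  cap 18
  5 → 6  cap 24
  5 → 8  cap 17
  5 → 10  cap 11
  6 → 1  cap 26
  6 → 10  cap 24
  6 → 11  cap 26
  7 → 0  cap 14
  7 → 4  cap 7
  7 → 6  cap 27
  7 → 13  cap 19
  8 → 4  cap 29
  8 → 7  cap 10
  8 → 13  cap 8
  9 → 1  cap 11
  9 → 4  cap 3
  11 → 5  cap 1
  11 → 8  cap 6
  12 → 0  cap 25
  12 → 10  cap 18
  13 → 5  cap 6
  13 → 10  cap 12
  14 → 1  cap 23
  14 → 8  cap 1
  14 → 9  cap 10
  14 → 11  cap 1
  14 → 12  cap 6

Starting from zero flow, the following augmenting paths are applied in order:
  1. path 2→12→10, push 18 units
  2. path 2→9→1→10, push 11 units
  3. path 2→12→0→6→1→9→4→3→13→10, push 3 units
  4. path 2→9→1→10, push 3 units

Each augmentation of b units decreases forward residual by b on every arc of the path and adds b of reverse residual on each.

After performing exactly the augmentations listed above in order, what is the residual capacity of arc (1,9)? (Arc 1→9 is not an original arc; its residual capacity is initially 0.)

after path 1 (2→12→10, push 18): res(1,9)=0
after path 2 (2→9→1→10, push 11): res(1,9)=11
after path 3 (2→12→0→6→1→9→4→3→13→10, push 3): res(1,9)=8
after path 4 (2→9→1→10, push 3): res(1,9)=11

Residual capacity of (1,9): 11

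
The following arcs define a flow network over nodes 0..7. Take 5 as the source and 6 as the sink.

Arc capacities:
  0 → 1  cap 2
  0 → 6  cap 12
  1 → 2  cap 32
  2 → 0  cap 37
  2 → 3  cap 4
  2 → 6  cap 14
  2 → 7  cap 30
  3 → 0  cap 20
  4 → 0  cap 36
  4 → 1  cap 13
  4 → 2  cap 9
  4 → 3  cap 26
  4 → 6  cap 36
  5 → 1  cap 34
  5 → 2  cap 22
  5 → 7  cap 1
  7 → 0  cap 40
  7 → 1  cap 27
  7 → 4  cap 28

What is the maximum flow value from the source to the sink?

Maximum flow value: 54

augment #1: 5→2→6 bottleneck 14, total now 14
augment #2: 5→2→0→6 bottleneck 8, total now 22
augment #3: 5→7→0→6 bottleneck 1, total now 23
augment #4: 5→1→2→0→6 bottleneck 3, total now 26
augment #5: 5→1→2→7→4→6 bottleneck 28, total now 54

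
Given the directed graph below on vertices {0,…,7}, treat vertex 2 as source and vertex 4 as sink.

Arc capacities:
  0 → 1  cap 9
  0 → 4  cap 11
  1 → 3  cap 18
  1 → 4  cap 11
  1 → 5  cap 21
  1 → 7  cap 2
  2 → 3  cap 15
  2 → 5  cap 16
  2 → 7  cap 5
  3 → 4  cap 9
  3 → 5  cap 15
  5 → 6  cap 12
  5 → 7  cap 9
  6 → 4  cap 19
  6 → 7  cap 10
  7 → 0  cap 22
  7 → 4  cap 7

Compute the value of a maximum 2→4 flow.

Maximum flow value: 35

augment #1: 2→3→4 bottleneck 9, total now 9
augment #2: 2→7→4 bottleneck 5, total now 14
augment #3: 2→5→6→4 bottleneck 12, total now 26
augment #4: 2→5→7→4 bottleneck 2, total now 28
augment #5: 2→5→7→0→4 bottleneck 2, total now 30
augment #6: 2→3→5→7→0→4 bottleneck 5, total now 35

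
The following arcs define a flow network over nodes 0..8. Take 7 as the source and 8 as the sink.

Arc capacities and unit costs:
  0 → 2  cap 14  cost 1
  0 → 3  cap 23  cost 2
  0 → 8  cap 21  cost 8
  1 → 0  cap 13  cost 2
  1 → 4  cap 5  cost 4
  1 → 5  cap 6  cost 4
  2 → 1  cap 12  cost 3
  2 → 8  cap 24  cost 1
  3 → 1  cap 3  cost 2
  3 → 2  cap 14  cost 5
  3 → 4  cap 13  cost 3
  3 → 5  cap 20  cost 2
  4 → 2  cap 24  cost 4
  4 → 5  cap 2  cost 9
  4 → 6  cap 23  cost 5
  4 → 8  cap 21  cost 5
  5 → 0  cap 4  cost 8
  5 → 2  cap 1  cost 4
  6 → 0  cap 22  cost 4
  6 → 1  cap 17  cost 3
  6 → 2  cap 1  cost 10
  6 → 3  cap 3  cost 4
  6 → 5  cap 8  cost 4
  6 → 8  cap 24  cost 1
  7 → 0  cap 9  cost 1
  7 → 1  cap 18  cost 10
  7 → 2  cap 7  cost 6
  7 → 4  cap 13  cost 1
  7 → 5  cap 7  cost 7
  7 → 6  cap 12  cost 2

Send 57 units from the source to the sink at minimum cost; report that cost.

shortest-cost path #1: 7→0→2→8 push 9 @ unit cost 3 (adds 27)
shortest-cost path #2: 7→6→8 push 12 @ unit cost 3 (adds 36)
shortest-cost path #3: 7→4→8 push 13 @ unit cost 6 (adds 78)
shortest-cost path #4: 7→2→8 push 7 @ unit cost 7 (adds 49)
shortest-cost path #5: 7→5→2→8 push 1 @ unit cost 12 (adds 12)
shortest-cost path #6: 7→1→0→2→8 push 5 @ unit cost 14 (adds 70)
shortest-cost path #7: 7→1→4→8 push 5 @ unit cost 19 (adds 95)
shortest-cost path #8: 7→1→0→8 push 5 @ unit cost 20 (adds 100)
total cost = 467

Minimum cost for 57 units: 467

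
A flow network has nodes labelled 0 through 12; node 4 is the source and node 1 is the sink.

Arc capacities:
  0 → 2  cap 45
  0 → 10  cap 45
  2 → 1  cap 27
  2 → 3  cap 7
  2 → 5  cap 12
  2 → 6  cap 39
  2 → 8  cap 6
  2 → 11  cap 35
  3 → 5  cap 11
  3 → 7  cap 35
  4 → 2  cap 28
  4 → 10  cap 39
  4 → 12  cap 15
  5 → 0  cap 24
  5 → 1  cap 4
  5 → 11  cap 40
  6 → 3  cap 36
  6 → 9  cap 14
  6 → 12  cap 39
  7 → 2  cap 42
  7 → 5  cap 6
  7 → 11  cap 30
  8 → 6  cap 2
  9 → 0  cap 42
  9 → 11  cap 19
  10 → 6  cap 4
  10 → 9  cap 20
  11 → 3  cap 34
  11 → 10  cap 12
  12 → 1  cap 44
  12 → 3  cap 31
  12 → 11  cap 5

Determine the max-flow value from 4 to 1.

Maximum flow value: 67

augment #1: 4→2→1 bottleneck 27, total now 27
augment #2: 4→12→1 bottleneck 15, total now 42
augment #3: 4→2→5→1 bottleneck 1, total now 43
augment #4: 4→10→6→12→1 bottleneck 4, total now 47
augment #5: 4→10→9→0→2→5→1 bottleneck 3, total now 50
augment #6: 4→10→9→0→2→6→12→1 bottleneck 17, total now 67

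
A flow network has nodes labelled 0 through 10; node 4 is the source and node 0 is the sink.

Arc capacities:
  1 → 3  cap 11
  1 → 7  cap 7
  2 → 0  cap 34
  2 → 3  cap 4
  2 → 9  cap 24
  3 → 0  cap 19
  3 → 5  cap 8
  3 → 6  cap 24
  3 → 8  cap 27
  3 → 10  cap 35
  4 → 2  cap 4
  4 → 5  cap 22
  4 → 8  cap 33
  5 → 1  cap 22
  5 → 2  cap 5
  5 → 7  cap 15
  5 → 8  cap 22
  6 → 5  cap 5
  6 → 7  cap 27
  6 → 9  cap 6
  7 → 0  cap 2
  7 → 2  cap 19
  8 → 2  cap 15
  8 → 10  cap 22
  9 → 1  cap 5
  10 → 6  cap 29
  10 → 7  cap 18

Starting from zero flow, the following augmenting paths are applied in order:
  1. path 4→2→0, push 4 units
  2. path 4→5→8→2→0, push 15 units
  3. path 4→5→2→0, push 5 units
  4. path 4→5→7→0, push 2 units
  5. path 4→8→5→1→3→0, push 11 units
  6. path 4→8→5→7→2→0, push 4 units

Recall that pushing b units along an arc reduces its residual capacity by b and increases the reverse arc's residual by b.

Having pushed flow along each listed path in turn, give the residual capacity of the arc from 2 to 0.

after path 1 (4→2→0, push 4): res(2,0)=30
after path 2 (4→5→8→2→0, push 15): res(2,0)=15
after path 3 (4→5→2→0, push 5): res(2,0)=10
after path 4 (4→5→7→0, push 2): res(2,0)=10
after path 5 (4→8→5→1→3→0, push 11): res(2,0)=10
after path 6 (4→8→5→7→2→0, push 4): res(2,0)=6

Residual capacity of (2,0): 6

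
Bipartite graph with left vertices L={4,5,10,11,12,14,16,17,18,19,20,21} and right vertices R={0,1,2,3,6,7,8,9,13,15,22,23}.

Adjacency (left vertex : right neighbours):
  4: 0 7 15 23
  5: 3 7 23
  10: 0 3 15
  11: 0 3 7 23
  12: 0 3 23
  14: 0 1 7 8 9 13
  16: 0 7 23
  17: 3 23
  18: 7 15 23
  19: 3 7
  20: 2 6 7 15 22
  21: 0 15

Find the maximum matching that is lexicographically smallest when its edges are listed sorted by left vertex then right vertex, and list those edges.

Lex-smallest maximum matching: {(4,0), (5,3), (10,15), (11,7), (12,23), (14,1), (20,2)}

|M| = 7 (so the lex-smallest maximum matching has 7 edges)
process left vertices in ascending order; for each, take the smallest-labelled available neighbour that still permits 7 edges overall, or leave it unmatched if none does
lex-smallest matching: {4-0, 5-3, 10-15, 11-7, 12-23, 14-1, 20-2}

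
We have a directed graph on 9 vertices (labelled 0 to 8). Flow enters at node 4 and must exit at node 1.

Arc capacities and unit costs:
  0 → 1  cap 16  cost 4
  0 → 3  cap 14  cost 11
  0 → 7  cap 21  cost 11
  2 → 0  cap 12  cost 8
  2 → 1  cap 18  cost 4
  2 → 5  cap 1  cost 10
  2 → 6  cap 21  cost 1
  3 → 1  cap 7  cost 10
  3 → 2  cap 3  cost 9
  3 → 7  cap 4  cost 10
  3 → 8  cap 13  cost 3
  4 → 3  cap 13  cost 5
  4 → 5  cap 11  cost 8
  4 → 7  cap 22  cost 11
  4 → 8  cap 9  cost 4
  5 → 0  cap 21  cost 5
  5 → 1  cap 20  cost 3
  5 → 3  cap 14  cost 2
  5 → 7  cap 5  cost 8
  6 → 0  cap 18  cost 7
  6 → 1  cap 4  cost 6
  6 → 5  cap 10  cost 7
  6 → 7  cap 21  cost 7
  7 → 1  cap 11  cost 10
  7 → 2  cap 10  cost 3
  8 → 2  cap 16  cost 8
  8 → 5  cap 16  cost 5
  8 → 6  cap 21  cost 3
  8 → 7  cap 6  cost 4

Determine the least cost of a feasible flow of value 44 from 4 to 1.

shortest-cost path #1: 4→5→1 push 11 @ unit cost 11 (adds 121)
shortest-cost path #2: 4→8→5→1 push 9 @ unit cost 12 (adds 108)
shortest-cost path #3: 4→3→1 push 7 @ unit cost 15 (adds 105)
shortest-cost path #4: 4→3→8→6→1 push 4 @ unit cost 17 (adds 68)
shortest-cost path #5: 4→7→2→1 push 10 @ unit cost 18 (adds 180)
shortest-cost path #6: 4→3→2→1 push 2 @ unit cost 18 (adds 36)
shortest-cost path #7: 4→7→1 push 1 @ unit cost 21 (adds 21)
total cost = 639

Minimum cost for 44 units: 639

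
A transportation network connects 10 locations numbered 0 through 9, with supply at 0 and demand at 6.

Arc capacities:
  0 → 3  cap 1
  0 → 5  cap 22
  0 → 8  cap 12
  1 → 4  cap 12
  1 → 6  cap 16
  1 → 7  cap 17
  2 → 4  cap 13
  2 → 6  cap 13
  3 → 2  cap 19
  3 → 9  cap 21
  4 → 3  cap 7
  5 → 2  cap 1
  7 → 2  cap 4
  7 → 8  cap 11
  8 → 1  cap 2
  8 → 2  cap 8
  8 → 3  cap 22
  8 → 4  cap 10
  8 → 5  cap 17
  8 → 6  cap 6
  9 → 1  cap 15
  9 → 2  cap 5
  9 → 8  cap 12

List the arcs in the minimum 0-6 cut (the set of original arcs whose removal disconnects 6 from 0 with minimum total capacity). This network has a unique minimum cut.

Min-cut arcs: {(0,3), (0,8), (5,2)} (total capacity 14)

augment #1: 0→8→6 push 6
augment #2: 0→3→2→6 push 1
augment #3: 0→5→2→6 push 1
augment #4: 0→8→1→6 push 2
augment #5: 0→8→2→6 push 4
max flow = 14; residual-reachable set from 0 gives S-side
cut edges (S→T): {(0,3), (0,8), (5,2)} total cap 14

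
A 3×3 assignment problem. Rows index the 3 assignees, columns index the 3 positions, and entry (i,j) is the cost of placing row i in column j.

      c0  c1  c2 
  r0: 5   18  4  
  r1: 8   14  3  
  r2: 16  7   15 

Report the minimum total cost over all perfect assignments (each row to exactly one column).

Minimum assignment cost: 15

optimal assignment: row0→col0 (cost 5), row1→col2 (cost 3), row2→col1 (cost 7)
total = 5 + 3 + 7 = 15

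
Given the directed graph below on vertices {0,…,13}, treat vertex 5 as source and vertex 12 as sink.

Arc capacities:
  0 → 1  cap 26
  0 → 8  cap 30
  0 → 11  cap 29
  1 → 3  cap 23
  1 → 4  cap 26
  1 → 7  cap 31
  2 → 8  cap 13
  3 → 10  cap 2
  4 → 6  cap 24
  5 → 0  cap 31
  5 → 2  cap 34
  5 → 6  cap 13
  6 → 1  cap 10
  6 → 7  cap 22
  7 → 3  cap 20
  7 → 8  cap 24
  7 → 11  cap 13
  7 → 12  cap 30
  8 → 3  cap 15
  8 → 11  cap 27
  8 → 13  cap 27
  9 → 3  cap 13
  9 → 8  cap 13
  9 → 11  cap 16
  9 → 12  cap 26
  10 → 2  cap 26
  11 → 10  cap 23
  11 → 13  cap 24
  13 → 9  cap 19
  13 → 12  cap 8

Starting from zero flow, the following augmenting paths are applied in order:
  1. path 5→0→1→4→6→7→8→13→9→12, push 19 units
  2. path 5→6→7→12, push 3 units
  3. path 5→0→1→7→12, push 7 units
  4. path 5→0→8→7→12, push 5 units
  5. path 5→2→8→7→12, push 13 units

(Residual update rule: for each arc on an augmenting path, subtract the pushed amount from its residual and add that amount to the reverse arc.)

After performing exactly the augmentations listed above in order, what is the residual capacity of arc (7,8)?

after path 1 (5→0→1→4→6→7→8→13→9→12, push 19): res(7,8)=5
after path 2 (5→6→7→12, push 3): res(7,8)=5
after path 3 (5→0→1→7→12, push 7): res(7,8)=5
after path 4 (5→0→8→7→12, push 5): res(7,8)=10
after path 5 (5→2→8→7→12, push 13): res(7,8)=23

Residual capacity of (7,8): 23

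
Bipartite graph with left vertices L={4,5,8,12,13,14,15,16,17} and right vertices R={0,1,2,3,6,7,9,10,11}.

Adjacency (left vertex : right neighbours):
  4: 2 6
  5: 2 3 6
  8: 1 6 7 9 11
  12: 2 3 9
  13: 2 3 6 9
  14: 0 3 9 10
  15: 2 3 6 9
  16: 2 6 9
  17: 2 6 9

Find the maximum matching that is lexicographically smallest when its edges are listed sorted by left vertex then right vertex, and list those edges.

|M| = 6 (so the lex-smallest maximum matching has 6 edges)
process left vertices in ascending order; for each, take the smallest-labelled available neighbour that still permits 6 edges overall, or leave it unmatched if none does
lex-smallest matching: {4-2, 5-3, 8-1, 12-9, 13-6, 14-0}

Lex-smallest maximum matching: {(4,2), (5,3), (8,1), (12,9), (13,6), (14,0)}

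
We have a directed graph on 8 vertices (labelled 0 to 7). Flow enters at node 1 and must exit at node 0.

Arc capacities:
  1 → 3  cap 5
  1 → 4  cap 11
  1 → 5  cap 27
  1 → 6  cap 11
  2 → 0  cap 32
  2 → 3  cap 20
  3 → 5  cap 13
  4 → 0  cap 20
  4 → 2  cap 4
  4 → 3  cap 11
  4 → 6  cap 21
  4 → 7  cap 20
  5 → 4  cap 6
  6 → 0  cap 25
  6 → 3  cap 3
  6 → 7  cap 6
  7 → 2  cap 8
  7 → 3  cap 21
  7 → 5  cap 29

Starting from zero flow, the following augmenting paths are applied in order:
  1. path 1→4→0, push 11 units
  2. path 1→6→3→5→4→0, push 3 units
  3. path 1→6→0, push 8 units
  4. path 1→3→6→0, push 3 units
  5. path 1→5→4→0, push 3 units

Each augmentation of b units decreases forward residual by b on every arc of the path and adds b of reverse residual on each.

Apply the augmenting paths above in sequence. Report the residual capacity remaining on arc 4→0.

Residual capacity of (4,0): 3

after path 1 (1→4→0, push 11): res(4,0)=9
after path 2 (1→6→3→5→4→0, push 3): res(4,0)=6
after path 3 (1→6→0, push 8): res(4,0)=6
after path 4 (1→3→6→0, push 3): res(4,0)=6
after path 5 (1→5→4→0, push 3): res(4,0)=3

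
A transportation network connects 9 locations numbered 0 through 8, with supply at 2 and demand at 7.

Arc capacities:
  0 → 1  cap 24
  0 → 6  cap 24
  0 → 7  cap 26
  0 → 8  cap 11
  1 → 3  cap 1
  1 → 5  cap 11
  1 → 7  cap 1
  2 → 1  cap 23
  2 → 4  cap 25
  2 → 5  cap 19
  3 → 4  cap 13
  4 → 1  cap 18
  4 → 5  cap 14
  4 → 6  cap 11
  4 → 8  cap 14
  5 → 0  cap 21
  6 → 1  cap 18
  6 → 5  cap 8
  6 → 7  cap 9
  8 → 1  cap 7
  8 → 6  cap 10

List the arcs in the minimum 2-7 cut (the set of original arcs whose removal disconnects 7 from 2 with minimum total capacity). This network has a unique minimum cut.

augment #1: 2→1→7 push 1
augment #2: 2→4→6→7 push 9
augment #3: 2→5→0→7 push 19
augment #4: 2→1→5→0→7 push 2
max flow = 31; residual-reachable set from 2 gives S-side
cut edges (S→T): {(1,7), (5,0), (6,7)} total cap 31

Min-cut arcs: {(1,7), (5,0), (6,7)} (total capacity 31)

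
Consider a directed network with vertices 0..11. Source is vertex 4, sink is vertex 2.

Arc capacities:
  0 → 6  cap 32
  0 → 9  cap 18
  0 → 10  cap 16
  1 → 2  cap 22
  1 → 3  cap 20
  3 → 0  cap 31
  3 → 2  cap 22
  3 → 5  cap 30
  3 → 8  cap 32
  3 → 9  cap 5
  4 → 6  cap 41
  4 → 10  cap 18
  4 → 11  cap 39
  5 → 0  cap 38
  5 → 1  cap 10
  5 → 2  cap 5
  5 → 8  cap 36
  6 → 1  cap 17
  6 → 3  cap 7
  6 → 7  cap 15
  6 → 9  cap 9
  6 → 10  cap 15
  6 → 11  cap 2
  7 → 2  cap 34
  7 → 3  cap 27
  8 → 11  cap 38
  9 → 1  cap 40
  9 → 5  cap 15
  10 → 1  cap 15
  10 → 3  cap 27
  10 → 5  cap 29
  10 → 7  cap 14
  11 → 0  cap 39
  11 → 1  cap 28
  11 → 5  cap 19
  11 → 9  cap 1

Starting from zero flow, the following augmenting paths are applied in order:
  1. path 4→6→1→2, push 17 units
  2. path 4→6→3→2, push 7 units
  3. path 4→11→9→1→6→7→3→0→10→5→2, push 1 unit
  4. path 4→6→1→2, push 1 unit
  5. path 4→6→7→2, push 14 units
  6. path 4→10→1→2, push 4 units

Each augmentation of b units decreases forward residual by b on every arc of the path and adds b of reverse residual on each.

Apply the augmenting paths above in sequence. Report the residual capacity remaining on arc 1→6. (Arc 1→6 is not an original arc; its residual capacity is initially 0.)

after path 1 (4→6→1→2, push 17): res(1,6)=17
after path 2 (4→6→3→2, push 7): res(1,6)=17
after path 3 (4→11→9→1→6→7→3→0→10→5→2, push 1): res(1,6)=16
after path 4 (4→6→1→2, push 1): res(1,6)=17
after path 5 (4→6→7→2, push 14): res(1,6)=17
after path 6 (4→10→1→2, push 4): res(1,6)=17

Residual capacity of (1,6): 17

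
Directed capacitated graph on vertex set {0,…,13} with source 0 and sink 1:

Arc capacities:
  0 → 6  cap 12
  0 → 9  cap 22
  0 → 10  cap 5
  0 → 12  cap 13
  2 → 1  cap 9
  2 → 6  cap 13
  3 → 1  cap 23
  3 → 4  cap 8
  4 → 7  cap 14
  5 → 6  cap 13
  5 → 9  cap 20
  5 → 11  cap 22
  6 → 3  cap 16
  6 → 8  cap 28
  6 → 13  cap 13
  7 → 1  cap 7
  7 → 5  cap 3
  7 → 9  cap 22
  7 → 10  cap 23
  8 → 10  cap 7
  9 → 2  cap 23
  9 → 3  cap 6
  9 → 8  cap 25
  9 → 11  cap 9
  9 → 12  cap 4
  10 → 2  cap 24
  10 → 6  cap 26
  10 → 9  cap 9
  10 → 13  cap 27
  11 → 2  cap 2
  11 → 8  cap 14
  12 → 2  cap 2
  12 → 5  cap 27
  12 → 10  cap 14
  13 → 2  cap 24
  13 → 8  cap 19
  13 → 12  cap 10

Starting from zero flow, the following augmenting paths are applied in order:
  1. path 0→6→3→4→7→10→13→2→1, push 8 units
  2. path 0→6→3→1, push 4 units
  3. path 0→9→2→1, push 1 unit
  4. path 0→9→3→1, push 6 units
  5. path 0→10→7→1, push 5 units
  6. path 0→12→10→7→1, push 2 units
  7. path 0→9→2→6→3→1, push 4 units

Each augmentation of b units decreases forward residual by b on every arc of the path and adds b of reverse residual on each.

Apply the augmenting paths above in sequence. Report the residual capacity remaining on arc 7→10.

Residual capacity of (7,10): 22

after path 1 (0→6→3→4→7→10→13→2→1, push 8): res(7,10)=15
after path 2 (0→6→3→1, push 4): res(7,10)=15
after path 3 (0→9→2→1, push 1): res(7,10)=15
after path 4 (0→9→3→1, push 6): res(7,10)=15
after path 5 (0→10→7→1, push 5): res(7,10)=20
after path 6 (0→12→10→7→1, push 2): res(7,10)=22
after path 7 (0→9→2→6→3→1, push 4): res(7,10)=22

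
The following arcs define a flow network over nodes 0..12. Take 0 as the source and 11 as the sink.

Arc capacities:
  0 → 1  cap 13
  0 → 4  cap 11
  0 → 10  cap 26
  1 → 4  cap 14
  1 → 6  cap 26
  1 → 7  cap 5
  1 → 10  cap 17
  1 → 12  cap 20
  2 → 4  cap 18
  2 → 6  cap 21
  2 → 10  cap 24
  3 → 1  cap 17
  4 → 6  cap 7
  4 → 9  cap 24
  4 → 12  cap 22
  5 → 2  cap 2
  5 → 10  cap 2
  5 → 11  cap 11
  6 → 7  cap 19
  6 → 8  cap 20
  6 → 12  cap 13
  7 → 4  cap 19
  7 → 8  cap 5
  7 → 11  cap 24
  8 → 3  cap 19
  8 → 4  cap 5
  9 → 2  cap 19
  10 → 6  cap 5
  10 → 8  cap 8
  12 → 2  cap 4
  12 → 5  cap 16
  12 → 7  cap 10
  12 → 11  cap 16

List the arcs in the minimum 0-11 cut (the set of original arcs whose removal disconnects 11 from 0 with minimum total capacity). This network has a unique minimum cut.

Min-cut arcs: {(0,1), (0,4), (10,6), (10,8)} (total capacity 37)

augment #1: 0→1→7→11 push 5
augment #2: 0→1→12→11 push 8
augment #3: 0→4→12→11 push 8
augment #4: 0→4→6→7→11 push 3
augment #5: 0→10→6→7→11 push 5
augment #6: 0→10→8→4→6→7→11 push 4
augment #7: 0→10→8→4→12→5→11 push 1
augment #8: 0→10→8→3→1→6→7→11 push 3
max flow = 37; residual-reachable set from 0 gives S-side
cut edges (S→T): {(0,1), (0,4), (10,6), (10,8)} total cap 37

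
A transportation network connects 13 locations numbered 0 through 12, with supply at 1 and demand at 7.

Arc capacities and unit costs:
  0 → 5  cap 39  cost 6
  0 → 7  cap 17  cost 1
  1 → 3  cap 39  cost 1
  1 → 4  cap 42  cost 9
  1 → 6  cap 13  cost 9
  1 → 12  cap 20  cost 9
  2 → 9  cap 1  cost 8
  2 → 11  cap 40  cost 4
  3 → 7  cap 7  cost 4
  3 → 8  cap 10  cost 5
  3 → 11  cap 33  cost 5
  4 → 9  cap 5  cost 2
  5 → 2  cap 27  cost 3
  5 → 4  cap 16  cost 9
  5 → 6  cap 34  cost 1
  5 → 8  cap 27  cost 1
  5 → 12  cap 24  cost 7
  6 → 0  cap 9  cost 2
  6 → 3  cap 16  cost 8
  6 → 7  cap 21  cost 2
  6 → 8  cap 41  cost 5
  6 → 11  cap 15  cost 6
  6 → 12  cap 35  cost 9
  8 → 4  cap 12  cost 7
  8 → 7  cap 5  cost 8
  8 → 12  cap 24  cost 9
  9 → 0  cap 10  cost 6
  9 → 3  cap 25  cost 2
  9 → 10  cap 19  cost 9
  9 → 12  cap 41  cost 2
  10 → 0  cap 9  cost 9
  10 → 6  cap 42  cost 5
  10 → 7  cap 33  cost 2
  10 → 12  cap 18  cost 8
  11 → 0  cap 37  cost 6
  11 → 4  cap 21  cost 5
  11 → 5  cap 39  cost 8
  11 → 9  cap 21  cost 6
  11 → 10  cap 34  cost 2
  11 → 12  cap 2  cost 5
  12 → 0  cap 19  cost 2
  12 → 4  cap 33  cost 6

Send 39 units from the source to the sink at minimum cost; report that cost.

shortest-cost path #1: 1→3→7 push 7 @ unit cost 5 (adds 35)
shortest-cost path #2: 1→3→11→10→7 push 32 @ unit cost 10 (adds 320)
total cost = 355

Minimum cost for 39 units: 355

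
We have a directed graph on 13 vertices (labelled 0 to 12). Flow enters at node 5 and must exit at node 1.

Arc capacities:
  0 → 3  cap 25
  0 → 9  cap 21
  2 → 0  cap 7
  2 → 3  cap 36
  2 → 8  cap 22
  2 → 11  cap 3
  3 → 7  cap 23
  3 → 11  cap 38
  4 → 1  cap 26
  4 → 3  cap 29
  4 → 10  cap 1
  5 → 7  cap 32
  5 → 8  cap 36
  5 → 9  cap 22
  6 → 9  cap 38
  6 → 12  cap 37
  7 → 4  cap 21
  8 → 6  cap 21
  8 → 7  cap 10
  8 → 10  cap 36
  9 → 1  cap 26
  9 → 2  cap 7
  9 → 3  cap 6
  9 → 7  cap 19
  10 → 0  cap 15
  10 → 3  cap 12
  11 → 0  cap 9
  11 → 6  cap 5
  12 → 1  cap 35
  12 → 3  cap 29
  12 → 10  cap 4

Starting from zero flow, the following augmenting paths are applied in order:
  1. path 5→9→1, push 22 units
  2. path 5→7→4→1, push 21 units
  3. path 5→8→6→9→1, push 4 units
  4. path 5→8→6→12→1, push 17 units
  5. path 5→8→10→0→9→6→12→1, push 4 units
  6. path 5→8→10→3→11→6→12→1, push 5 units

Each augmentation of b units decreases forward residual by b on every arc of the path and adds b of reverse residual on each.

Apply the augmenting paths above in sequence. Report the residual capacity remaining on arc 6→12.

Residual capacity of (6,12): 11

after path 1 (5→9→1, push 22): res(6,12)=37
after path 2 (5→7→4→1, push 21): res(6,12)=37
after path 3 (5→8→6→9→1, push 4): res(6,12)=37
after path 4 (5→8→6→12→1, push 17): res(6,12)=20
after path 5 (5→8→10→0→9→6→12→1, push 4): res(6,12)=16
after path 6 (5→8→10→3→11→6→12→1, push 5): res(6,12)=11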